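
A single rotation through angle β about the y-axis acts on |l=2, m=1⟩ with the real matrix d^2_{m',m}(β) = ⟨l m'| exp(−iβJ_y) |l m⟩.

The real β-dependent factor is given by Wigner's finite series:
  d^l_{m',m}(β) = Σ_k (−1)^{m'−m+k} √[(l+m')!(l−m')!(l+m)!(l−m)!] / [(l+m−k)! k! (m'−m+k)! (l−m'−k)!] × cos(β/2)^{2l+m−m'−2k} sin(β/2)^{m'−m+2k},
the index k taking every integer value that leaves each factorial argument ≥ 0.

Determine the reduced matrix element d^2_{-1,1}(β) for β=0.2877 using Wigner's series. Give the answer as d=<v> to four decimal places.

d^2_{-1,1}(β=0.2877) via Wigner's sum:
c=cos(0.2877/2)=0.989671, s=sin(0.2877/2)=0.143354; N=√[1·6·6·1]=6.000000
k: max(0,(1)−(-1))=2 … min(2+(1),2−(-1))=3
  k=2: (−1)^0·6.0000/(2)·0.9897^2·0.1434^2 = +0.060384
  k=3: (−1)^1·6.0000/(6)·0.9897^0·0.1434^4 = -0.000422
d^2_{-1,1}(0.2877) = +0.060384 -0.000422 = +0.059962

d=0.0600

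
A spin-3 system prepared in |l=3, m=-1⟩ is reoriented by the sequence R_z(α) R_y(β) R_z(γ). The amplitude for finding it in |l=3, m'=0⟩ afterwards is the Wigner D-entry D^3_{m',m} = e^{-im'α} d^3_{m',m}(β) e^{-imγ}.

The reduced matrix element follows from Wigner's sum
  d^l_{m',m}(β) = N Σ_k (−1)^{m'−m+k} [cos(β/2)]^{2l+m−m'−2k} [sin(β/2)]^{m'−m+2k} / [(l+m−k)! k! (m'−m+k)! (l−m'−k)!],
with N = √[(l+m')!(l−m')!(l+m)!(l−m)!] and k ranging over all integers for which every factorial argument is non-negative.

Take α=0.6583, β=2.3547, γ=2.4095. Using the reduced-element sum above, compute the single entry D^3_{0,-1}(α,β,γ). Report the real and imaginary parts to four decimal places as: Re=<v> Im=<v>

Re=0.3404 Im=-0.3059

D^3_{0,-1}(0.6583,2.3547,2.4095) = e^{-i·0·0.6583}·d^3_{0,-1}(2.3547)·e^{-i·-1·2.4095}. Compute d first:
With c≡cos(β/2)=0.383374 and s≡sin(β/2)=0.923593, N=[6·6·2·24]^{1/2}=41.569219
The bounds max(0,m−m')=0 and min(l+m,l−m')=2 give 3 terms
  k=0: (−1)^1·41.5692/(12)·0.3834^5·0.9236^1 = -0.026496
  k=1: (−1)^2·41.5692/(4)·0.3834^3·0.9236^3 = +0.461340
  k=2: (−1)^3·41.5692/(12)·0.3834^1·0.9236^5 = -0.892518
d^3_{0,-1}(2.3547) = -0.026496 +0.461340 -0.892518 = -0.457674
D = (+1.000000+0.000000i)·(-0.457674)·(-0.743777+0.668428i) = +0.340407-0.305922i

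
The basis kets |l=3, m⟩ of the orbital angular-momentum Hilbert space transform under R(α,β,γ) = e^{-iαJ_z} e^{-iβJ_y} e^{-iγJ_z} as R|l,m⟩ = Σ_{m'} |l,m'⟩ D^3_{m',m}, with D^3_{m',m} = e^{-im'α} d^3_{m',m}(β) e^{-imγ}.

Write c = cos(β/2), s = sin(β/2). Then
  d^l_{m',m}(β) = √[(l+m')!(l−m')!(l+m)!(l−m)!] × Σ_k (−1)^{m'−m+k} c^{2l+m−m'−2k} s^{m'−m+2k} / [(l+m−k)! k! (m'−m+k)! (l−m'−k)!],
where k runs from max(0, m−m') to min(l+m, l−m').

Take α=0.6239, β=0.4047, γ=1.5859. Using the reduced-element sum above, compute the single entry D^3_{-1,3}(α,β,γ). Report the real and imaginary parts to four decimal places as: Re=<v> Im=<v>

Re=-0.0033 Im=0.0051

First d^3_{-1,3}(β=0.4047), then the phase factors e^{-i(-1)α} and e^{-i(3)γ}:
Half-angle: c=0.979597, s=0.200972. N=√(2·24·720·1)=185.903201
Admissible k: 4..4 (factorial args all ≥0)
  k=4: (−1)^0·185.9032/(48)·0.9796^2·0.2010^4 = +0.006063
d^3_{-1,3}(0.4047) = +0.006063
D = (+0.811606+0.584205i)·(+0.006063)·(+0.045296+0.998974i) = -0.003315+0.005076i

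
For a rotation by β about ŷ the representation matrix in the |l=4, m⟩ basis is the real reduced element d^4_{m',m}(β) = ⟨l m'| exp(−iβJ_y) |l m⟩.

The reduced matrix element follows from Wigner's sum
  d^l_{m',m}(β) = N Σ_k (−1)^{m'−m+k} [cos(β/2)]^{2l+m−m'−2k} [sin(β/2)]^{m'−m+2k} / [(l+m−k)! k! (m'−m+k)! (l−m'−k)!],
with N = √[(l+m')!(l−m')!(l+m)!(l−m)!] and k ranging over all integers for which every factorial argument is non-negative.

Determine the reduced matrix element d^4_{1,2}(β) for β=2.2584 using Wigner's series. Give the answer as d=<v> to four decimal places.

d^4_{1,2}(β=2.2584) via Wigner's sum:
Half-angle: c=0.427383, s=0.904071. N=√(120·6·720·2)=1018.233765
Admissible k: 1..3 (factorial args all ≥0)
  k=1: (−1)^0·1018.2338/(240)·0.4274^7·0.9041^1 = +0.009990
  k=2: (−1)^1·1018.2338/(48)·0.4274^5·0.9041^3 = -0.223512
  k=3: (−1)^2·1018.2338/(72)·0.4274^3·0.9041^5 = +0.666775
d^4_{1,2}(2.2584) = +0.009990 -0.223512 +0.666775 = +0.453253

d=0.4533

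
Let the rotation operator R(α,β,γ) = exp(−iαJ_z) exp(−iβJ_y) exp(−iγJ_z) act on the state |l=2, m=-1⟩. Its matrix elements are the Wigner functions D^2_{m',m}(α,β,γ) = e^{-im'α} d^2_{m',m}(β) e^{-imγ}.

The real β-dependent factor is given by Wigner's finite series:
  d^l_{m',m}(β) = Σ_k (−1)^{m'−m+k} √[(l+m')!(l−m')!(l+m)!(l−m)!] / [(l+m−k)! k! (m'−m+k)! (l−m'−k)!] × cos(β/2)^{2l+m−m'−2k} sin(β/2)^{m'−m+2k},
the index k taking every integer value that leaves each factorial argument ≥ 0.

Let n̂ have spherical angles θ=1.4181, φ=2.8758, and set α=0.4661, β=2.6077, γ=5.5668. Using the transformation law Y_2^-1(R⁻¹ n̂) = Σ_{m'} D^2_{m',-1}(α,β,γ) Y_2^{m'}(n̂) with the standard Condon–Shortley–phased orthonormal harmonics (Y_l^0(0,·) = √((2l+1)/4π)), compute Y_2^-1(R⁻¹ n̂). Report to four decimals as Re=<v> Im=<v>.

Re=0.0058 Im=0.3367

Need the full column D^2_{m',-1} for m'=−2..2 at α=0.4661, β=2.6077, γ=5.5668.
cos(β/2)=0.263787, sin(β/2)=0.964581
d^2_{-2,-1}: single k=1 term ⇒ +0.035410;  D = +0.034589+0.007583i
d^2_{-1,-1}: k∈[0..1] ⇒ +0.004842 -0.194225 = -0.189383;  D = -0.183483+0.046907i
d^2_{0,-1}: k∈[0..1] ⇒ -0.043369 +0.579890 = +0.536521;  D = +0.404636-0.352313i
d^2_{1,-1}: k∈[0..1] ⇒ +0.194225 -0.865675 = -0.671449;  D = -0.254228+0.621460i
d^2_{2,-1}: single k=0 term ⇒ -0.473478;  D = +0.036794+0.472046i
Y_2^{m'}(θ=1.4181,φ=2.8758) and Σ D·Y over m':
  (+0.0346+0.0076i)·(+0.3253+0.1913i)  (-0.1835+0.0469i)·(-0.1121-0.0305i)  (+0.4046-0.3523i)·(-0.2935+0.0000i)  (-0.2542+0.6215i)·(+0.1121-0.0305i)  (+0.0368+0.4720i)·(+0.3253-0.1913i)
Y_2^-1(R⁻¹ n̂) = +0.005759+0.336729i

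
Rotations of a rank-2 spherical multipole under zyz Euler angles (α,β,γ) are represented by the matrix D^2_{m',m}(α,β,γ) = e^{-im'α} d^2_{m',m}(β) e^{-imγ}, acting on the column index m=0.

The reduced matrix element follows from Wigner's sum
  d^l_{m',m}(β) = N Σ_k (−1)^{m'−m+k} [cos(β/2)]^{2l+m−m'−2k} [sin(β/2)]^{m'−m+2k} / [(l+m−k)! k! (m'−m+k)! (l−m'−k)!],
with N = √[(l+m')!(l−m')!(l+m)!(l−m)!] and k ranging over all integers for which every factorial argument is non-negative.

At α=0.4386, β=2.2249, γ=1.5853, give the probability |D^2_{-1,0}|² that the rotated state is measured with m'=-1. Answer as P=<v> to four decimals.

D^2_{-1,0}(0.4386,2.2249,1.5853) = e^{-i·-1·0.4386}·d^2_{-1,0}(2.2249)·e^{-i·0·1.5853}. Compute d first:
c=cos(2.2249/2)=0.442466, s=sin(2.2249/2)=0.896785; N=√[1·6·2·2]=4.898979
k: max(0,(0)−(-1))=1 … min(2+(0),2−(-1))=2
  k=1: (−1)^0·4.8990/(2)·0.4425^3·0.8968^1 = +0.190284
  k=2: (−1)^1·4.8990/(2)·0.4425^1·0.8968^3 = -0.781665
d^2_{-1,0}(2.2249) = +0.190284 -0.781665 = -0.591381
|D^2_{-1,0}|² = |d^2_{-1,0}(β)|² = (-0.591381)² = 0.349732 (the z-rotation phases have unit modulus)

P=0.3497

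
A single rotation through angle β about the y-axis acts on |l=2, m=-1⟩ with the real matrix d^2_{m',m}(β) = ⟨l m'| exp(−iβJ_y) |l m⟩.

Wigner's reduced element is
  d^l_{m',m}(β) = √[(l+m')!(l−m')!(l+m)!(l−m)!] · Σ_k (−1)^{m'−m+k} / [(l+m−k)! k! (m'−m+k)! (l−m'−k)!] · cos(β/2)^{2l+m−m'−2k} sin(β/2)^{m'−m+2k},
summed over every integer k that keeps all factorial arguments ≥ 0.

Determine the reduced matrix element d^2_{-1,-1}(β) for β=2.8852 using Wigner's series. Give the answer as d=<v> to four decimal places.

d^2_{-1,-1}(β=2.8852) via Wigner's sum:
With c≡cos(β/2)=0.127845 and s≡sin(β/2)=0.991794, N=[1·6·1·6]^{1/2}=6.000000
k∈{0,1} keeps every argument non-negative
  k=0: (−1)^0·6.0000/(6)·0.1278^4·0.9918^0 = +0.000267
  k=1: (−1)^1·6.0000/(2)·0.1278^2·0.9918^2 = -0.048232
d^2_{-1,-1}(2.8852) = +0.000267 -0.048232 = -0.047965

d=-0.0480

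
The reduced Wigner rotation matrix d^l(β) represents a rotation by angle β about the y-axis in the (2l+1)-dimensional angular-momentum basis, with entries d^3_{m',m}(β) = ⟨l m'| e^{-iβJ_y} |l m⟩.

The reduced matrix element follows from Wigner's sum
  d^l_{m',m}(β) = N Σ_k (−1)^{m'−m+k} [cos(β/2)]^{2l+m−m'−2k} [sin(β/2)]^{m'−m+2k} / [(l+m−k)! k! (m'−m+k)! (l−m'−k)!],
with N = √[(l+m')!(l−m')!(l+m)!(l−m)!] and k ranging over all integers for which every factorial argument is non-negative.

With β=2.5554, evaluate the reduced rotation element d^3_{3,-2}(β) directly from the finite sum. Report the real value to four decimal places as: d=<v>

d=-0.5691

d^3_{3,-2}(β=2.5554) via Wigner's sum:
Half-angle: c=0.288918, s=0.957354. N=√(720·1·1·120)=293.938769
The bounds max(0,m−m')=0 and min(l+m,l−m')=0 give 1 term
  k=0: (−1)^5·293.9388/(120)·0.2889^1·0.9574^5 = -0.569131
d^3_{3,-2}(2.5554) = -0.569131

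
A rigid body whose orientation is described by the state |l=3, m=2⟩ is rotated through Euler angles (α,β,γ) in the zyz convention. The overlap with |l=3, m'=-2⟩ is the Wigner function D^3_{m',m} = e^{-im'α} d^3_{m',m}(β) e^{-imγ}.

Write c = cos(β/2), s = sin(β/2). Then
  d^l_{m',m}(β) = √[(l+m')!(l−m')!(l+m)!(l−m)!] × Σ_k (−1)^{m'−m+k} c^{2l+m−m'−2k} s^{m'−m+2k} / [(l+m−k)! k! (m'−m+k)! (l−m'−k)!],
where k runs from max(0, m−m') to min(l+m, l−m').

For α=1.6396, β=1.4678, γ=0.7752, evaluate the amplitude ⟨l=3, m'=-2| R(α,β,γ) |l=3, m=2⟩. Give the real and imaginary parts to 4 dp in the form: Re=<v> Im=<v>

First d^3_{-2,2}(β=1.4678), then the phase factors e^{-i(-2)α} and e^{-i(2)γ}:
c=cos(1.4678/2)=0.742568, s=sin(1.4678/2)=0.669771; N=√[1·120·120·1]=120.000000
k∈{4,5} keeps every argument non-negative
  k=4: (−1)^0·120.0000/(24)·0.7426^2·0.6698^4 = +0.554814
  k=5: (−1)^1·120.0000/(120)·0.7426^0·0.6698^6 = -0.090273
d^3_{-2,2}(1.4678) = +0.554814 -0.090273 = +0.464541
Attach z-rotation phases: D = e^{-i(-2)(1.6396)}·(+0.464541)·e^{-i(2)(0.7752)} = -0.073094+0.458754i

Re=-0.0731 Im=0.4588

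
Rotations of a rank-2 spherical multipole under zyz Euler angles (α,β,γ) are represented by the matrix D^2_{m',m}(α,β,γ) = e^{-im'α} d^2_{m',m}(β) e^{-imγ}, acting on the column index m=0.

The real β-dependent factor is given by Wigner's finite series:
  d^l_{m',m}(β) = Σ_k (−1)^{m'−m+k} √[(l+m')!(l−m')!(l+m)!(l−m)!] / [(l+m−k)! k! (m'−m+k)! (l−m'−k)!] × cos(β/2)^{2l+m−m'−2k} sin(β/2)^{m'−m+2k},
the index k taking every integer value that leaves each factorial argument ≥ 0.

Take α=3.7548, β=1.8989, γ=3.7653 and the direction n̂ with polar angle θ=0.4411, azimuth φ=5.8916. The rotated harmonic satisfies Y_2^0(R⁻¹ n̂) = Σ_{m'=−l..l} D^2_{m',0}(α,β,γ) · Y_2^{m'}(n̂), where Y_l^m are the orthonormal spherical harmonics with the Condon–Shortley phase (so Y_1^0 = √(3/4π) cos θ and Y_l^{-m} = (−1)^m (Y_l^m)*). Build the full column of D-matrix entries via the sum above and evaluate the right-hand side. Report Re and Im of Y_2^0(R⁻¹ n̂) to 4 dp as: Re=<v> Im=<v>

Re=-0.0711 Im=0.0000

Need the full column D^2_{m',0} for m'=−2..2 at α=3.7548, β=1.8989, γ=3.7653.
cos(β/2)=0.582130, sin(β/2)=0.813095
d^2_{-2,0}: single k=2 term ⇒ +0.548781;  D = +0.185277+0.516559i
d^2_{-1,0}: k∈[1..2] ⇒ +0.392896 -0.766515 = -0.373618;  D = +0.305548+0.215015i
d^2_{0,0}: k∈[0..2] ⇒ +0.114837 -0.896156 +0.437085 = -0.344234;  D = -0.344234+0.000000i
d^2_{1,0}: k∈[0..1] ⇒ -0.392896 +0.766515 = +0.373618;  D = -0.305548+0.215015i
d^2_{2,0}: single k=0 term ⇒ +0.548781;  D = +0.185277-0.516559i
Y_2^{m'}(θ=0.4411,φ=5.8916) and Σ D·Y over m':
  (+0.1853+0.5166i)·(+0.0499+0.0497i)  (+0.3055+0.2150i)·(+0.2757+0.1138i)  (-0.3442+0.0000i)·(+0.4583+0.0000i)  (-0.3055+0.2150i)·(-0.2757+0.1138i)  (+0.1853-0.5166i)·(+0.0499-0.0497i)
Y_2^0(R⁻¹ n̂) = -0.071084+0.000000i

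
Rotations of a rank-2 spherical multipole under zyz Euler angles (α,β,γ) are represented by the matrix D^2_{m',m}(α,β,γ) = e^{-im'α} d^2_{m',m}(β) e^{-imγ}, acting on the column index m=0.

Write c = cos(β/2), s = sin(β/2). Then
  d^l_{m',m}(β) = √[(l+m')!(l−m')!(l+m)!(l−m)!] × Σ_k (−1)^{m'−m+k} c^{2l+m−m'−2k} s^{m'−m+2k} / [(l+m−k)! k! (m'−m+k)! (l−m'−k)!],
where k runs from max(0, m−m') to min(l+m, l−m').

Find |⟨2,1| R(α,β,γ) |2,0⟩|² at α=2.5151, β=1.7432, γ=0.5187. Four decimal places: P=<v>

P=0.0428

First d^2_{1,0}(β=1.7432), then the phase factors e^{-i(1)α} and e^{-i(0)γ}:
With c≡cos(β/2)=0.643603 and s≡sin(β/2)=0.765360, N=[6·1·2·2]^{1/2}=4.898979
The bounds max(0,m−m')=0 and min(l+m,l−m')=1 give 2 terms
  k=0: (−1)^1·4.8990/(2)·0.6436^3·0.7654^1 = -0.499799
  k=1: (−1)^2·4.8990/(2)·0.6436^1·0.7654^3 = +0.706790
d^2_{1,0}(1.7432) = -0.499799 +0.706790 = +0.206991
|D^2_{1,0}|² = |d^2_{1,0}(β)|² = (+0.206991)² = 0.042845 (the z-rotation phases have unit modulus)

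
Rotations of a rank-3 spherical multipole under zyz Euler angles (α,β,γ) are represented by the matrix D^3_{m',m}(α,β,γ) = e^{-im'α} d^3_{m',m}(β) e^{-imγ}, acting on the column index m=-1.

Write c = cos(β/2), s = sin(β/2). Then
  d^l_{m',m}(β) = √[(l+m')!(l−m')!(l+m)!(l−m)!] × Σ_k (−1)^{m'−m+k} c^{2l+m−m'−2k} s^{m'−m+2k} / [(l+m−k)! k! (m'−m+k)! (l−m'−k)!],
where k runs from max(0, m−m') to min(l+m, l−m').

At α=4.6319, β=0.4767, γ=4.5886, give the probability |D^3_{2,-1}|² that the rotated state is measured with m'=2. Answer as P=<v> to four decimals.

P=0.0055

Split into d^3_{2,-1}(β=0.4767) × two z-phases.
Half-angle: c=0.971729, s=0.236100. N=√(120·1·2·24)=75.894664
Admissible k: 0..1 (factorial args all ≥0)
  k=0: (−1)^3·75.8947/(12)·0.9717^3·0.2361^3 = -0.076375
  k=1: (−1)^4·75.8947/(24)·0.9717^1·0.2361^5 = +0.002254
d^3_{2,-1}(0.4767) = -0.076375 +0.002254 = -0.074121
|D^3_{2,-1}|² = |d^3_{2,-1}(β)|² = (-0.074121)² = 0.005494 (the z-rotation phases have unit modulus)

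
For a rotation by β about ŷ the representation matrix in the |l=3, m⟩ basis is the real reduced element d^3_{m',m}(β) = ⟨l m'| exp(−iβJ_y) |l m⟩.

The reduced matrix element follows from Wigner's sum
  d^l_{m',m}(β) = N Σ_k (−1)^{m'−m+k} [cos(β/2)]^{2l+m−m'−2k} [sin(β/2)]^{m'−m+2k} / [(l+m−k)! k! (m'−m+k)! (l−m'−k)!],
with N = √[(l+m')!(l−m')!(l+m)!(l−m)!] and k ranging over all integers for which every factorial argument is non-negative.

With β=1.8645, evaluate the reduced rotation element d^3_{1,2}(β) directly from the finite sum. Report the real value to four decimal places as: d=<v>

d^3_{1,2}(β=1.8645) via Wigner's sum:
With c≡cos(β/2)=0.596029 and s≡sin(β/2)=0.802963, N=[24·2·120·1]^{1/2}=75.894664
k: max(0,(2)−(1))=1 … min(3+(2),3−(1))=2
  k=1: (−1)^0·75.8947/(24)·0.5960^5·0.8030^1 = +0.190999
  k=2: (−1)^1·75.8947/(12)·0.5960^3·0.8030^3 = -0.693296
d^3_{1,2}(1.8645) = +0.190999 -0.693296 = -0.502296

d=-0.5023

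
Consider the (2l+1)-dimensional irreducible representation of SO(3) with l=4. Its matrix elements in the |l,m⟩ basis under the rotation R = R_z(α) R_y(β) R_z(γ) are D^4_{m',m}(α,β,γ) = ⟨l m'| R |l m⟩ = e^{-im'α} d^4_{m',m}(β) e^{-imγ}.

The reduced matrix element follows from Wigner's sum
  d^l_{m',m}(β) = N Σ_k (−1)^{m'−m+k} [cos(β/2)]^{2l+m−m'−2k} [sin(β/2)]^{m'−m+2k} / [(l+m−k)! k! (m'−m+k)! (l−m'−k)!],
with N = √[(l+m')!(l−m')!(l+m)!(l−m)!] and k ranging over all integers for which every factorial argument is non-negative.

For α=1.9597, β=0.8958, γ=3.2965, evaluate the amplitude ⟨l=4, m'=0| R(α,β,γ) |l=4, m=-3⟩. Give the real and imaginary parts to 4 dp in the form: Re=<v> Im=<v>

First d^4_{0,-3}(β=0.8958), then the phase factors e^{-i(0)α} and e^{-i(-3)γ}:
c=cos(0.8958/2)=0.901359, s=sin(0.8958/2)=0.433074; N=√[24·24·1·5040]=1703.830978
k∈{0,1} keeps every argument non-negative
  k=0: (−1)^3·1703.8310/(144)·0.9014^5·0.4331^3 = -0.571791
  k=1: (−1)^4·1703.8310/(144)·0.9014^3·0.4331^5 = +0.131997
d^4_{0,-3}(0.8958) = -0.571791 +0.131997 = -0.439793
Attach z-rotation phases: D = e^{-i(0)(1.9597)}·(-0.439793)·e^{-i(-3)(3.2965)} = +0.393152+0.197104i

Re=0.3932 Im=0.1971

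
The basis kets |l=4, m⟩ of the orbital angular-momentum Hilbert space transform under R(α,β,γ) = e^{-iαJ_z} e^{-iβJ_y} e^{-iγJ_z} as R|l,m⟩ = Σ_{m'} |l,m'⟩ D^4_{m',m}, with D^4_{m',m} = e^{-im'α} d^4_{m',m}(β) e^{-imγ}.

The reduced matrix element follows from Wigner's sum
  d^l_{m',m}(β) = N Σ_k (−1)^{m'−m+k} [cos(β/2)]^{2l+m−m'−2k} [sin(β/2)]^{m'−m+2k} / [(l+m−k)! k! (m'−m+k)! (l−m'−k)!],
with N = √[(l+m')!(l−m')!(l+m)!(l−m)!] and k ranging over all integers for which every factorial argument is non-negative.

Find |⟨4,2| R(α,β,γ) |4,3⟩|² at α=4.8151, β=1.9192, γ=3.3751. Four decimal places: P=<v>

Split into d^4_{2,3}(β=1.9192) × two z-phases.
Half-angle: c=0.573848, s=0.818962. N=√(720·2·5040·1)=2693.993318
Admissible k: 1..2 (factorial args all ≥0)
  k=1: (−1)^0·2693.9933/(720)·0.5738^7·0.8190^1 = +0.062792
  k=2: (−1)^1·2693.9933/(240)·0.5738^5·0.8190^3 = -0.383672
d^4_{2,3}(1.9192) = +0.062792 -0.383672 = -0.320880
|D^4_{2,3}|² = |d^4_{2,3}(β)|² = (-0.320880)² = 0.102964 (the z-rotation phases have unit modulus)

P=0.1030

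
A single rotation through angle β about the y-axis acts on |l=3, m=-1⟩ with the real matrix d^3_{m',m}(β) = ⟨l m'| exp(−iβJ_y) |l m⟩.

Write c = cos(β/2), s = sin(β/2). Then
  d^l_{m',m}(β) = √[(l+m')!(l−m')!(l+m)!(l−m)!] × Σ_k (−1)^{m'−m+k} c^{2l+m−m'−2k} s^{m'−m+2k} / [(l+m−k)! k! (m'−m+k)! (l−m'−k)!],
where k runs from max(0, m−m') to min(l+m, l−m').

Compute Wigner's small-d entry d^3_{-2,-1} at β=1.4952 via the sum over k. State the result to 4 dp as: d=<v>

d^3_{-2,-1}(β=1.4952) via Wigner's sum:
With c≡cos(β/2)=0.733323 and s≡sin(β/2)=0.679881, N=[1·120·2·24]^{1/2}=75.894664
k: max(0,(-1)−(-2))=1 … min(3+(-1),3−(-2))=2
  k=1: (−1)^0·75.8947/(24)·0.7333^5·0.6799^1 = +0.455941
  k=2: (−1)^1·75.8947/(12)·0.7333^3·0.6799^3 = -0.783815
d^3_{-2,-1}(1.4952) = +0.455941 -0.783815 = -0.327874

d=-0.3279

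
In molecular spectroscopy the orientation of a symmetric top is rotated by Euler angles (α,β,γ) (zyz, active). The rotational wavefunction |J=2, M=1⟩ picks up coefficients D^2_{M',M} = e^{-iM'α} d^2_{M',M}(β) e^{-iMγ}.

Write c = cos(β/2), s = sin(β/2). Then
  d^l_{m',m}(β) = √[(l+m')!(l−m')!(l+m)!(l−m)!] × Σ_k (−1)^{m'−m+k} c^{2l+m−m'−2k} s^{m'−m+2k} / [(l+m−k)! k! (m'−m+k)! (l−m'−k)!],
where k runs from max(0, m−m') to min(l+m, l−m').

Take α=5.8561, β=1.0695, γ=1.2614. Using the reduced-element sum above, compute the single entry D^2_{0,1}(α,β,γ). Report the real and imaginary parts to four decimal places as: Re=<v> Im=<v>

D^2_{0,1}(5.8561,1.0695,1.2614) = e^{-i·0·5.8561}·d^2_{0,1}(1.0695)·e^{-i·1·1.2614}. Compute d first:
With c≡cos(β/2)=0.860396 and s≡sin(β/2)=0.509626, N=[2·2·6·1]^{1/2}=4.898979
Admissible k: 1..2 (factorial args all ≥0)
  k=1: (−1)^0·4.8990/(2)·0.8604^3·0.5096^1 = +0.795101
  k=2: (−1)^1·4.8990/(2)·0.8604^1·0.5096^3 = -0.278951
d^2_{0,1}(1.0695) = +0.795101 -0.278951 = +0.516150
Phases: e^{-i·(0)·5.8561}=+1.000000+0.000000i, e^{-i·(1)·1.2614}=+0.304484-0.952518i ⇒ D=+0.157159-0.491642i

Re=0.1572 Im=-0.4916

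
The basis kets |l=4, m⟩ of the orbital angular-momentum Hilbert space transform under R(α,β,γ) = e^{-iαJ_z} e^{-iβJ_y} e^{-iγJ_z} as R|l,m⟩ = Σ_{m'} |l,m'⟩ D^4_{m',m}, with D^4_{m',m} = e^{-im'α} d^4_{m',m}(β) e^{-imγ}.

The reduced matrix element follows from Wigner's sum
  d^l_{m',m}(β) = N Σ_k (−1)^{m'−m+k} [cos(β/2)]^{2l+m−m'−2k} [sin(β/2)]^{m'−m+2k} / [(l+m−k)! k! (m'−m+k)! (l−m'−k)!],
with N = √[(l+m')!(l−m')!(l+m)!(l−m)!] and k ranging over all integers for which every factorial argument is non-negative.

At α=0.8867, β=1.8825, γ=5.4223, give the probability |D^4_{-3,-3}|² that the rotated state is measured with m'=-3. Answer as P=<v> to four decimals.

P=0.0310

Split into d^4_{-3,-3}(β=1.8825) × two z-phases.
With c≡cos(β/2)=0.588778 and s≡sin(β/2)=0.808295, N=[1·5040·1·5040]^{1/2}=5040.000000
k: max(0,(-3)−(-3))=0 … min(4+(-3),4−(-3))=1
  k=0: (−1)^0·5040.0000/(5040)·0.5888^8·0.8083^0 = +0.014442
  k=1: (−1)^1·5040.0000/(720)·0.5888^6·0.8083^2 = -0.190523
d^4_{-3,-3}(1.8825) = +0.014442 -0.190523 = -0.176081
|D^4_{-3,-3}|² = |d^4_{-3,-3}(β)|² = (-0.176081)² = 0.031005 (the z-rotation phases have unit modulus)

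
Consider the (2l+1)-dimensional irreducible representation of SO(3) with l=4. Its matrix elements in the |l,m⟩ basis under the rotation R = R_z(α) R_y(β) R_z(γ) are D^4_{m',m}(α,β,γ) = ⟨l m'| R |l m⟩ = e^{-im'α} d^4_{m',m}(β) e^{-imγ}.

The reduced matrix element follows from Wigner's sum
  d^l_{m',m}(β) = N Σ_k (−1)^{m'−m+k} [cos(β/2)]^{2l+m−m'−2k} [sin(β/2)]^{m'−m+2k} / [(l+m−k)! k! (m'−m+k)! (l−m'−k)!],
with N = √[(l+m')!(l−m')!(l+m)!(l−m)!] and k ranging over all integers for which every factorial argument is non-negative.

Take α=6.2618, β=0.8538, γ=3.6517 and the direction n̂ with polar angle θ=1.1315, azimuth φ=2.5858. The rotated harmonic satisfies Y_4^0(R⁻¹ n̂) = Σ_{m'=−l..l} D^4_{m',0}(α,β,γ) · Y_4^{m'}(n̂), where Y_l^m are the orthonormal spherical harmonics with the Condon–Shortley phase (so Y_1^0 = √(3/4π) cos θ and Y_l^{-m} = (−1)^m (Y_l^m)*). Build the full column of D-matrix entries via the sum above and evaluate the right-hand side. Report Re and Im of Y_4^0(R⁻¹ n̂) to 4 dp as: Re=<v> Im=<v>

Re=0.0502 Im=0.0000

Need the full column D^4_{m',0} for m'=−4..4 at α=6.2618, β=0.8538, γ=3.6517.
cos(β/2)=0.910254, sin(β/2)=0.414051
d^4_{-4,0}: single k=4 term ⇒ +0.168816;  D = +0.168199-0.014423i
d^4_{-3,0}: k∈[3..4] ⇒ +0.524853 -0.108598 = +0.416255;  D = +0.415399-0.026687i
d^4_{-2,0}: k∈[2..4] ⇒ +0.925132 -0.510452 +0.039607 = +0.454286;  D = +0.453871-0.019424i
d^4_{-1,0}: k∈[1..4] ⇒ +0.958751 -1.190255 +0.246276 -0.008493 = +0.006280;  D = +0.006278-0.000134i
d^4_{0,0}: k∈[0..4] ⇒ +0.471302 -1.560279 +0.726386 -0.066799 +0.000864 = -0.428526;  D = -0.428526+0.000000i
d^4_{1,0}: k∈[0..3] ⇒ -0.958751 +1.190255 -0.246276 +0.008493 = -0.006280;  D = -0.006278-0.000134i
d^4_{2,0}: k∈[0..2] ⇒ +0.925132 -0.510452 +0.039607 = +0.454286;  D = +0.453871+0.019424i
d^4_{3,0}: k∈[0..1] ⇒ -0.524853 +0.108598 = -0.416255;  D = -0.415399-0.026687i
d^4_{4,0}: single k=0 term ⇒ +0.168816;  D = +0.168199+0.014423i
Y_4^{m'}(θ=1.1315,φ=2.5858) and Σ D·Y over m':
  (+0.1682-0.0144i)·(-0.1803+0.2359i)  (+0.4154-0.0267i)·(+0.0381-0.3928i)  (+0.4539-0.0194i)·(+0.0323+0.0654i)  (+0.0063-0.0001i)·(+0.2682+0.1666i)  (-0.4285+0.0000i)·(-0.1355+0.0000i)  (-0.0063-0.0001i)·(-0.2682+0.1666i)  (+0.4539+0.0194i)·(+0.0323-0.0654i)  (-0.4154-0.0267i)·(-0.0381-0.3928i)  (+0.1682+0.0144i)·(-0.1803-0.2359i)
Y_4^0(R⁻¹ n̂) = +0.050204+0.000000i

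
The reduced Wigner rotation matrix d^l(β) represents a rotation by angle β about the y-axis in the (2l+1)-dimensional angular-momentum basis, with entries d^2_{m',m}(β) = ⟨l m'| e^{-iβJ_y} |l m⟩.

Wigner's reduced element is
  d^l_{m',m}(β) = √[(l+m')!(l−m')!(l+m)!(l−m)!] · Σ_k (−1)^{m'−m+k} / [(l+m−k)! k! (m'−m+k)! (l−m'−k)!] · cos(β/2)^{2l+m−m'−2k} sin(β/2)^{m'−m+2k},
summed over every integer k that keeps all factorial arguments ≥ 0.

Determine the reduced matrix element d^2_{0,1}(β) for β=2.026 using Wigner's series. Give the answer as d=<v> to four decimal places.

d=-0.4836

d^2_{0,1}(β=2.026) via Wigner's sum:
With c≡cos(β/2)=0.529318 and s≡sin(β/2)=0.848424, N=[2·2·6·1]^{1/2}=4.898979
The bounds max(0,m−m')=1 and min(l+m,l−m')=2 give 2 terms
  k=1: (−1)^0·4.8990/(2)·0.5293^3·0.8484^1 = +0.308204
  k=2: (−1)^1·4.8990/(2)·0.5293^1·0.8484^3 = -0.791827
d^2_{0,1}(2.026) = +0.308204 -0.791827 = -0.483623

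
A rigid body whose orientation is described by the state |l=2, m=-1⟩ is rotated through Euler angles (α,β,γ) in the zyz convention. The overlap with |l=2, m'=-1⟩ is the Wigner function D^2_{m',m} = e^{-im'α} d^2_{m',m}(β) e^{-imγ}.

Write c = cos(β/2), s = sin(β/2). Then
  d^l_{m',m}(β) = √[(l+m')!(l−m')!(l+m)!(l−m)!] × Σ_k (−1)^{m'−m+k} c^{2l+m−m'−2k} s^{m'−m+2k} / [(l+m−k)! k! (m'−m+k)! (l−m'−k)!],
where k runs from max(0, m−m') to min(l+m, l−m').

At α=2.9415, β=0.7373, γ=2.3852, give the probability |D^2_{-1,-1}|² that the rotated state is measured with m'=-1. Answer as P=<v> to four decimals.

P=0.1749

D^2_{-1,-1}(2.9415,0.7373,2.3852) = e^{-i·-1·2.9415}·d^2_{-1,-1}(0.7373)·e^{-i·-1·2.3852}. Compute d first:
c=cos(0.7373/2)=0.932815, s=sin(0.7373/2)=0.360356; N=√[1·6·1·6]=6.000000
The bounds max(0,m−m')=0 and min(l+m,l−m')=1 give 2 terms
  k=0: (−1)^0·6.0000/(6)·0.9328^4·0.3604^0 = +0.757149
  k=1: (−1)^1·6.0000/(2)·0.9328^2·0.3604^2 = -0.338982
d^2_{-1,-1}(0.7373) = +0.757149 -0.338982 = +0.418167
|D^2_{-1,-1}|² = |d^2_{-1,-1}(β)|² = (+0.418167)² = 0.174864 (the z-rotation phases have unit modulus)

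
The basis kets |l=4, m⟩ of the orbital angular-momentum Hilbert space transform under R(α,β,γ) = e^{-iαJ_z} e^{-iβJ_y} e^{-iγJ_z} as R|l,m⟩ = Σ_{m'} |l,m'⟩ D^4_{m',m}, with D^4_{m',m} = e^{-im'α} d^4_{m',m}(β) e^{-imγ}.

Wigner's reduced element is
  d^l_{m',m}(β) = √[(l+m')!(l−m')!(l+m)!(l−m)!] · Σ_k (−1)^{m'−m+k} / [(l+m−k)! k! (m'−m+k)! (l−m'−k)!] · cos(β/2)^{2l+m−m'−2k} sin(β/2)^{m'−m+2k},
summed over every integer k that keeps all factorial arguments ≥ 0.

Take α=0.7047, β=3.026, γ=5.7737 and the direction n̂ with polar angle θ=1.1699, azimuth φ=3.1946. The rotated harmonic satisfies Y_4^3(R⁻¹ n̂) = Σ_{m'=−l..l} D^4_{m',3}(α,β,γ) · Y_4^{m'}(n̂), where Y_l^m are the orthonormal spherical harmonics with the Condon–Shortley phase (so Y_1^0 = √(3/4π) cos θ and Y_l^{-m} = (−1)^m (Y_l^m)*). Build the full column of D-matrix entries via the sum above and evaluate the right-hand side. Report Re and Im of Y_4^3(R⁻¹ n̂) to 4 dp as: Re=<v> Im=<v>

Need the full column D^4_{m',3} for m'=−4..4 at α=0.7047, β=3.026, γ=5.7737.
cos(β/2)=0.057764, sin(β/2)=0.998330
d^4_{-4,3}: single k=7 term ⇒ +0.161482;  D = -0.057661-0.150836i
d^4_{-3,3}: k∈[6..7] ⇒ +0.023124 -0.986720 = -0.963596;  D = +0.845190+0.462787i
d^4_{-2,3}: k∈[5..6] ⇒ +0.002146 -0.213620 = -0.211475;  D = +0.207101-0.042788i
d^4_{-1,3}: k∈[4..5] ⇒ +0.000146 -0.026220 = -0.026074;  D = +0.016035-0.020560i
d^4_{0,3}: k∈[3..4] ⇒ +0.000008 -0.002262 = -0.002254;  D = -0.000095-0.002252i
d^4_{1,3}: k∈[2..3] ⇒ +0.000000 -0.000146 = -0.000146;  D = -0.000099-0.000107i
d^4_{2,3}: k∈[1..2] ⇒ +0.000000 -0.000007 = -0.000007;  D = -0.000007-0.000001i
d^4_{3,3}: k∈[0..1] ⇒ +0.000000 -0.000000 = -0.000000;  D = -0.000000+0.000000i
d^4_{4,3}: single k=0 term ⇒ -0.000000;  D = -0.000000+0.000000i
Y_4^{m'}(θ=1.1699,φ=3.1946) and Σ D·Y over m':
  (-0.0577-0.1508i)·(+0.3109-0.0669i)  (+0.8452+0.4628i)·(-0.3764+0.0604i)  (+0.2071-0.0428i)·(+0.0186-0.0020i)  (+0.0160-0.0206i)·(+0.3283-0.0174i)  (-0.0001-0.0023i)·(-0.0801+0.0000i)  (-0.0001-0.0001i)·(-0.3283-0.0174i)  (-0.0000-0.0000i)·(+0.0186+0.0020i)  (-0.0000+0.0000i)·(+0.3764+0.0604i)  (-0.0000+0.0000i)·(+0.3109+0.0669i)
Y_4^3(R⁻¹ n̂) = -0.365397-0.174235i

Re=-0.3654 Im=-0.1742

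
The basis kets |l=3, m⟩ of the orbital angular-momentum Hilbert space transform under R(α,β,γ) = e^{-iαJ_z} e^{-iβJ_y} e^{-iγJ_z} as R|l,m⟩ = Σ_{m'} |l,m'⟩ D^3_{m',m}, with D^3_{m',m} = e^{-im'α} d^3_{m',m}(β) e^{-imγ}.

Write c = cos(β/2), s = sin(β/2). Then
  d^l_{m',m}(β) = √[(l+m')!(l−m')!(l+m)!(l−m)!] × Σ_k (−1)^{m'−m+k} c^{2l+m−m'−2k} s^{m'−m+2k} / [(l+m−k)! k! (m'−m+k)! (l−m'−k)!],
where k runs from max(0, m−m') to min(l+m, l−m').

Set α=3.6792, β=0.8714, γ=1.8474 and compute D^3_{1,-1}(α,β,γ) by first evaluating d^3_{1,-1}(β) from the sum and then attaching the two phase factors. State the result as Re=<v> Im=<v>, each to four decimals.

First d^3_{1,-1}(β=0.8714), then the phase factors e^{-i(1)α} and e^{-i(-1)γ}:
Half-angle: c=0.906575, s=0.422045. N=√(24·2·2·24)=48.000000
k: max(0,(-1)−(1))=0 … min(3+(-1),3−(1))=2
  k=0: (−1)^2·48.0000/(8)·0.9066^4·0.4220^2 = +0.721911
  k=1: (−1)^3·48.0000/(6)·0.9066^2·0.4220^4 = -0.208609
  k=2: (−1)^4·48.0000/(48)·0.9066^0·0.4220^6 = +0.005651
d^3_{1,-1}(0.8714) = +0.721911 -0.208609 +0.005651 = +0.518953
Attach z-rotation phases: D = e^{-i(1)(3.6792)}·(+0.518953)·e^{-i(-1)(1.8474)} = -0.133916-0.501377i

Re=-0.1339 Im=-0.5014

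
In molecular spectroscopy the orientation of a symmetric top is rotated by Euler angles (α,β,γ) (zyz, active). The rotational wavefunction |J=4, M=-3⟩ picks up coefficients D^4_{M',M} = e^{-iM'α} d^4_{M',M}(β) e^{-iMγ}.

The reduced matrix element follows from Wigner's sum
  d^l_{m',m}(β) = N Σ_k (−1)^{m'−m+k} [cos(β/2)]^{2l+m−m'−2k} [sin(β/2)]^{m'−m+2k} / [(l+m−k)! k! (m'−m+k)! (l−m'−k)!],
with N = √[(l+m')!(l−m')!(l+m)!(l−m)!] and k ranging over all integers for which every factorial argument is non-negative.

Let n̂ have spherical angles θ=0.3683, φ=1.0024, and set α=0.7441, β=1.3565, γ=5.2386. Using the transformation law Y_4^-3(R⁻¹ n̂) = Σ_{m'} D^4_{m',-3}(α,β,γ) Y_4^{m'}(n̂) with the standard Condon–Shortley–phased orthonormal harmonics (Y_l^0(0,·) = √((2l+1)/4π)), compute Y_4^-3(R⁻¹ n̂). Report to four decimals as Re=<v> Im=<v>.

Re=0.3807 Im=0.1329

Need the full column D^4_{m',-3} for m'=−4..4 at α=0.7441, β=1.3565, γ=5.2386.
cos(β/2)=0.778672, sin(β/2)=0.627431
d^4_{-4,-3}: single k=1 term ⇒ +0.308030;  D = +0.304224-0.048271i
d^4_{-3,-3}: k∈[0..1] ⇒ +0.135156 -0.614267 = -0.479111;  D = -0.297274+0.375734i
d^4_{-2,-3}: k∈[0..1] ⇒ -0.407485 +0.793700 = +0.386215;  D = -0.028846-0.385136i
d^4_{-1,-3}: k∈[0..1] ⇒ +0.696514 -0.753706 = -0.057192;  D = +0.041771+0.039065i
d^4_{0,-3}: k∈[0..1] ⇒ -0.836633 +0.543198 = -0.293435;  D = +0.293426+0.002300i
d^4_{1,-3}: k∈[0..1] ⇒ +0.753706 -0.293614 = +0.460092;  D = -0.340920+0.308963i
d^4_{2,-3}: k∈[0..1] ⇒ -0.515323 +0.111527 = -0.403796;  D = +0.036467-0.402146i
d^4_{3,-3}: k∈[0..1] ⇒ +0.258943 -0.024018 = +0.234925;  D = +0.142859+0.186498i
d^4_{4,-3}: single k=0 term ⇒ -0.084307;  D = -0.083048-0.014515i
Y_4^{m'}(θ=0.3683,φ=1.0024) and Σ D·Y over m':
  (+0.3042-0.0483i)·(-0.0048+0.0057i)  (-0.2973+0.3757i)·(-0.0540-0.0073i)  (-0.0288-0.3851i)·(-0.0929-0.2004i)  (+0.0418+0.0391i)·(+0.2645-0.4142i)  (+0.2934+0.0023i)·(+0.3600+0.0000i)  (-0.3409+0.3090i)·(-0.2645-0.4142i)  (+0.0365-0.4021i)·(-0.0929+0.2004i)  (+0.1429+0.1865i)·(+0.0540-0.0073i)  (-0.0830-0.0145i)·(-0.0048-0.0057i)
Y_4^-3(R⁻¹ n̂) = +0.380713+0.132927i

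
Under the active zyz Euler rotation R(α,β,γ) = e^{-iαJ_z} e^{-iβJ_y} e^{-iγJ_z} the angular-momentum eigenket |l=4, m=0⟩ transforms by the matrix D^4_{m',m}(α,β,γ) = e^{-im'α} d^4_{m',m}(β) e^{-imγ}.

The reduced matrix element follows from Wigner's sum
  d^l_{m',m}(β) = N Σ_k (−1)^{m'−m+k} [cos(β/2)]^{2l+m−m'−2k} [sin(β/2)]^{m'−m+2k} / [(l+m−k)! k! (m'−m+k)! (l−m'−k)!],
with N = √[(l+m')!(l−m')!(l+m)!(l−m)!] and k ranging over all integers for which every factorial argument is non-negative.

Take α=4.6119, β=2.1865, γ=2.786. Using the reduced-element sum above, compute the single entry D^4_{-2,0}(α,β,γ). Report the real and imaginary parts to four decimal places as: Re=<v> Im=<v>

Re=-0.3446 Im=0.0702

D^4_{-2,0}(4.6119,2.1865,2.786) = e^{-i·-2·4.6119}·d^4_{-2,0}(2.1865)·e^{-i·0·2.786}. Compute d first:
With c≡cos(β/2)=0.459601 and s≡sin(β/2)=0.888125, N=[2·720·24·24]^{1/2}=910.735966
Admissible k: 2..4 (factorial args all ≥0)
  k=2: (−1)^0·910.7360/(96)·0.4596^6·0.8881^2 = +0.070527
  k=3: (−1)^1·910.7360/(36)·0.4596^4·0.8881^4 = -0.702283
  k=4: (−1)^2·910.7360/(96)·0.4596^2·0.8881^6 = +0.983398
d^4_{-2,0}(2.1865) = +0.070527 -0.702283 +0.983398 = +0.351642
D = (-0.979872+0.199628i)·(+0.351642)·(+1.000000+0.000000i) = -0.344564+0.070198i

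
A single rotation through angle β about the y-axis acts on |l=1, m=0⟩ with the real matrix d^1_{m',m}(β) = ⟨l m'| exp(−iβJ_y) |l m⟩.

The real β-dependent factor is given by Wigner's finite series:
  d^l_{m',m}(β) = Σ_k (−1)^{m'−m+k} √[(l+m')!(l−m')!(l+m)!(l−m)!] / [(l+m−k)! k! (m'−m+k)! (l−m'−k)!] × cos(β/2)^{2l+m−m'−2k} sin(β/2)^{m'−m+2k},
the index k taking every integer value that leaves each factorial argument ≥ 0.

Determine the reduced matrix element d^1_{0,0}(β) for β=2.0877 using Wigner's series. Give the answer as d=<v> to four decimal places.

d=-0.4942

d^1_{0,0}(β=2.0877) via Wigner's sum:
c=cos(2.0877/2)=0.502896, s=sin(2.0877/2)=0.864347; N=√[1·1·1·1]=1.000000
k: max(0,(0)−(0))=0 … min(1+(0),1−(0))=1
  k=0: (−1)^0·1.0000/(1)·0.5029^2·0.8643^0 = +0.252905
  k=1: (−1)^1·1.0000/(1)·0.5029^0·0.8643^2 = -0.747095
d^1_{0,0}(2.0877) = +0.252905 -0.747095 = -0.494191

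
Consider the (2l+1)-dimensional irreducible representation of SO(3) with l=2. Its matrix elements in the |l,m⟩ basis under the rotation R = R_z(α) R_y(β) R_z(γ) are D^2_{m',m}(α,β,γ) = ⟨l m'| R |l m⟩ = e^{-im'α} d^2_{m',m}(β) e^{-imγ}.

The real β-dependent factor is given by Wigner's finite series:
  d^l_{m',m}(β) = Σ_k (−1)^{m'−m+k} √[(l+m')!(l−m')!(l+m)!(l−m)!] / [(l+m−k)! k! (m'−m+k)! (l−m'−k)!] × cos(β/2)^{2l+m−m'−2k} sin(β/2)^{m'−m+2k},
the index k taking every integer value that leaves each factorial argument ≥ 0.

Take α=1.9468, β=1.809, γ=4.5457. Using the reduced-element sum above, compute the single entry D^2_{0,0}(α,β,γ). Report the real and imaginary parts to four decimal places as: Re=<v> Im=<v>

First d^2_{0,0}(β=1.809), then the phase factors e^{-i(0)α} and e^{-i(0)γ}:
With c≡cos(β/2)=0.618079 and s≡sin(β/2)=0.786116, N=[2·2·2·2]^{1/2}=4.000000
Admissible k: 0..2 (factorial args all ≥0)
  k=0: (−1)^0·4.0000/(4)·0.6181^4·0.7861^0 = +0.145940
  k=1: (−1)^1·4.0000/(1)·0.6181^2·0.7861^2 = -0.944324
  k=2: (−1)^2·4.0000/(4)·0.6181^0·0.7861^4 = +0.381898
d^2_{0,0}(1.809) = +0.145940 -0.944324 +0.381898 = -0.416486
D = (+1.000000+0.000000i)·(-0.416486)·(+1.000000+0.000000i) = -0.416486+0.000000i

Re=-0.4165 Im=0.0000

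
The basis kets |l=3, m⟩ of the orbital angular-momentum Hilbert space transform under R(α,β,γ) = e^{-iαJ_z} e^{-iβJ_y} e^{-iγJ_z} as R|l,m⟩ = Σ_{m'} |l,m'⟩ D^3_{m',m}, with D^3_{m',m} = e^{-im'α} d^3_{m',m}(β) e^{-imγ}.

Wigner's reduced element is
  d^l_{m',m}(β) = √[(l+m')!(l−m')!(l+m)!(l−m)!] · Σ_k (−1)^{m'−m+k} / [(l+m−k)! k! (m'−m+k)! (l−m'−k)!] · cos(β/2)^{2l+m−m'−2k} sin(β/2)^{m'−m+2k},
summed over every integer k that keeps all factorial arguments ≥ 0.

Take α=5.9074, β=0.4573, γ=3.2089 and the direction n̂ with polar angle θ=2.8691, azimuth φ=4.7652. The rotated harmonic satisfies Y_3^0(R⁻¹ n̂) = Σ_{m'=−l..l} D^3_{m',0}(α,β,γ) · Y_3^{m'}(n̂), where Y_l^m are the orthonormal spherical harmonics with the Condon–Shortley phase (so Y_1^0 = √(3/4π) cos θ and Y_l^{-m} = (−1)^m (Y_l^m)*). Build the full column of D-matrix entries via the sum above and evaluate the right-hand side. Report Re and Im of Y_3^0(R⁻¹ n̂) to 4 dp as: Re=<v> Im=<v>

Re=-0.0970 Im=0.0000

Need the full column D^3_{m',0} for m'=−3..3 at α=5.9074, β=0.4573, γ=3.2089.
cos(β/2)=0.973973, sin(β/2)=0.226663
d^3_{-3,0}: single k=3 term ⇒ +0.048117;  D = +0.020645-0.043463i
d^3_{-2,0}: k∈[2..3] ⇒ +0.253227 -0.013714 = +0.239512;  D = +0.174992-0.163536i
d^3_{-1,0}: k∈[1..3] ⇒ +0.688187 -0.111813 +0.002019 = +0.578392;  D = +0.538031-0.212272i
d^3_{0,0}: k∈[0..3] ⇒ +0.853655 -0.416094 +0.022535 -0.000136 = +0.459960;  D = +0.459960+0.000000i
d^3_{1,0}: k∈[0..2] ⇒ -0.688187 +0.111813 -0.002019 = -0.578392;  D = -0.538031-0.212272i
d^3_{2,0}: k∈[0..1] ⇒ +0.253227 -0.013714 = +0.239512;  D = +0.174992+0.163536i
d^3_{3,0}: single k=0 term ⇒ -0.048117;  D = -0.020645-0.043463i
Y_3^{m'}(θ=2.8691,φ=4.7652) and Σ D·Y over m':
  (+0.0206-0.0435i)·(-0.0013-0.0080i)  (+0.1750-0.1635i)·(+0.0709-0.0075i)  (+0.5380-0.2123i)·(+0.0167+0.3160i)  (+0.4600+0.0000i)·(-0.5887+0.0000i)  (-0.5380-0.2123i)·(-0.0167+0.3160i)  (+0.1750+0.1635i)·(+0.0709+0.0075i)  (-0.0206-0.0435i)·(+0.0013-0.0080i)
Y_3^0(R⁻¹ n̂) = -0.097036-0.000000i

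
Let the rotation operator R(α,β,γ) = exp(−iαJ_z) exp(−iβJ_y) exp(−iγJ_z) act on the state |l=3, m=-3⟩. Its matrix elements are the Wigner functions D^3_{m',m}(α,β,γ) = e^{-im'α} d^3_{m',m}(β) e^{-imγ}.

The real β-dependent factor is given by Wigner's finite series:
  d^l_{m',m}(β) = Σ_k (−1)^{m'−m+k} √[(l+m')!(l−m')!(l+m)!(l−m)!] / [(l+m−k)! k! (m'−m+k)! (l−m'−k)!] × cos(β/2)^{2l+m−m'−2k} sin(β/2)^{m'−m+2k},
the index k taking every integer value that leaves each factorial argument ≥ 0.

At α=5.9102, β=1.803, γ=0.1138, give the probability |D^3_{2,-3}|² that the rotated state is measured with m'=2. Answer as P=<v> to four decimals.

D^3_{2,-3}(5.9102,1.803,0.1138) = e^{-i·2·5.9102}·d^3_{2,-3}(1.803)·e^{-i·-3·0.1138}. Compute d first:
c=cos(1.803/2)=0.620434, s=sin(1.803/2)=0.784258; N=√[120·1·1·720]=293.938769
The bounds max(0,m−m')=0 and min(l+m,l−m')=0 give 1 term
  k=0: (−1)^5·293.9388/(120)·0.6204^1·0.7843^5 = -0.450887
d^3_{2,-3}(1.803) = -0.450887
|D^3_{2,-3}|² = |d^3_{2,-3}(β)|² = (-0.450887)² = 0.203299 (the z-rotation phases have unit modulus)

P=0.2033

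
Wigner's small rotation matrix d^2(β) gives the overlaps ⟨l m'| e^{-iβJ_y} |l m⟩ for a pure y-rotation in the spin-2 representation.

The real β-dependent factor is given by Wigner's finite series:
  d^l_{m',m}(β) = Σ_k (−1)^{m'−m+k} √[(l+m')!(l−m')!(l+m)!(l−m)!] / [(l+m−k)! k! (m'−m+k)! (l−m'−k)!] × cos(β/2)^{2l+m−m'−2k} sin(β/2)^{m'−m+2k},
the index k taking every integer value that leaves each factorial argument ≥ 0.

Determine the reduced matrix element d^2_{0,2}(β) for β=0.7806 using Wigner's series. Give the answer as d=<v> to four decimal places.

d=0.3032

d^2_{0,2}(β=0.7806) via Wigner's sum:
Half-angle: c=0.924795, s=0.380466. N=√(2·2·24·1)=9.797959
Admissible k: 2..2 (factorial args all ≥0)
  k=2: (−1)^0·9.7980/(4)·0.9248^2·0.3805^2 = +0.303248
d^2_{0,2}(0.7806) = +0.303248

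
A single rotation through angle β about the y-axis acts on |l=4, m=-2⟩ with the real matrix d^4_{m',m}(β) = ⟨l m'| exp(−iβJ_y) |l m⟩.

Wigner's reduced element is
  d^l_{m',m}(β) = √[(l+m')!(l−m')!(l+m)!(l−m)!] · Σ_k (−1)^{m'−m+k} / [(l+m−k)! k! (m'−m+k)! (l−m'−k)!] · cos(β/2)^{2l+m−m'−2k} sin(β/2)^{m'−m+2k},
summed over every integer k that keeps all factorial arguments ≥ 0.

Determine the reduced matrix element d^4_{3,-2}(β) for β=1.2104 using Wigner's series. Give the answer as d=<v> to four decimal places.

d^4_{3,-2}(β=1.2104) via Wigner's sum:
c=cos(1.2104/2)=0.822388, s=sin(1.2104/2)=0.568927; N=√[5040·1·2·720]=2693.993318
The bounds max(0,m−m')=0 and min(l+m,l−m')=1 give 2 terms
  k=0: (−1)^5·2693.9933/(240)·0.8224^3·0.5689^5 = -0.372132
  k=1: (−1)^6·2693.9933/(720)·0.8224^1·0.5689^7 = +0.059366
d^4_{3,-2}(1.2104) = -0.372132 +0.059366 = -0.312767

d=-0.3128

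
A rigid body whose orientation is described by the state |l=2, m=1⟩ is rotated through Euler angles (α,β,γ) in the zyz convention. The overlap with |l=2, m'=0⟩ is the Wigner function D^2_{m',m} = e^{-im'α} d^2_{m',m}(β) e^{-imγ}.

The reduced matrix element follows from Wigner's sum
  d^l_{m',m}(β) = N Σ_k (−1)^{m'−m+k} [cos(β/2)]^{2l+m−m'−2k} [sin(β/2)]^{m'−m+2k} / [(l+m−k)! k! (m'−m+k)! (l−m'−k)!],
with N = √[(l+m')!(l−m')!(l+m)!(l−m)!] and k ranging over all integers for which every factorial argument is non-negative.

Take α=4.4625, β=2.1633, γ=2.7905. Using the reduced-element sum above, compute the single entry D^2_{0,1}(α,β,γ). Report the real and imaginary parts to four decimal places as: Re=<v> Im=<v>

Split into d^2_{0,1}(β=2.1633) × two z-phases.
c=cos(2.1633/2)=0.469872, s=sin(2.1633/2)=0.882734; N=√[2·2·6·1]=4.898979
Admissible k: 1..2 (factorial args all ≥0)
  k=1: (−1)^0·4.8990/(2)·0.4699^3·0.8827^1 = +0.224308
  k=2: (−1)^1·4.8990/(2)·0.4699^1·0.8827^3 = -0.791673
d^2_{0,1}(2.1633) = +0.224308 -0.791673 = -0.567364
Attach z-rotation phases: D = e^{-i(0)(4.4625)}·(-0.567364)·e^{-i(1)(2.7905)} = +0.532754+0.195130i

Re=0.5328 Im=0.1951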